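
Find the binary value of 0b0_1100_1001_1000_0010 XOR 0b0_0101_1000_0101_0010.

0b01001000111010000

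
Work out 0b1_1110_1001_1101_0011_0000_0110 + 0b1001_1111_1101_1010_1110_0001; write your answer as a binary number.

0b10100010011010110111100111

Add column by column in base 2, right to left:
  0+1 = 1
  1+0 = 1
  1+0 = 1
  0+0 = 0
  0+0 = 0
  0+1 = 1
  0+1 = 1
  0+1 = 1
  1+0 = 1
  1+1 = 0 carry 1
  0+0+1 = 1
  0+1 = 1
  1+1 = 0 carry 1
  0+0+1 = 1
  1+1 = 0 carry 1
  1+1+1 = 1 carry 1
  1+1+1 = 1 carry 1
  0+1+1 = 0 carry 1
  0+1+1 = 0 carry 1
  1+1+1 = 1 carry 1
  0+1+1 = 0 carry 1
  1+0+1 = 0 carry 1
  1+0+1 = 0 carry 1
  1+1+1 = 1 carry 1
  1+0+1 = 0 carry 1
  final carry 1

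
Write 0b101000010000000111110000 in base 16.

0xa101f0

Group the bits into nibbles: 1010 0001 0000 0001 1111 0000 → a101f0.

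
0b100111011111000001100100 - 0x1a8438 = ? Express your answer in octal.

0b100111011111000001100100 = 0o47370144 in octal.
0x1a8438 = 0o6502070 in octal.
Subtract column by column in base 8:
  4-0 → 4
  4-7 → 5 (borrow)
  1-0-1 → 0
  0-2 → 6 (borrow)
  7-0-1 → 6
  3-5 → 6 (borrow)
  7-6-1 → 0
  4-0 → 4

0o40666054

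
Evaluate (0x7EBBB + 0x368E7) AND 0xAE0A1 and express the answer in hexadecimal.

0xA40A0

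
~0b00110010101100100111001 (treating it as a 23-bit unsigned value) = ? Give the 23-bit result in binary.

Invert each bit: 00110010101100100111001 → 11001101010011011000110.

0b11001101010011011000110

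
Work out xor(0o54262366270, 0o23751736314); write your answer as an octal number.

0o77533450164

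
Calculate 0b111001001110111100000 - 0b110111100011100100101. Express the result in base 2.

0b1101011010111011

Subtract column by column in base 2:
  0-1 → 1 (borrow)
  0-0-1 → 1 (borrow)
  0-1-1 → 0 (borrow)
  0-0-1 → 1 (borrow)
  0-0-1 → 1 (borrow)
  1-1-1 → 1 (borrow)
  1-0-1 → 0
  1-0 → 1
  1-1 → 0
  0-1 → 1 (borrow)
  1-1-1 → 1 (borrow)
  1-0-1 → 0
  1-0 → 1
  0-0 → 0
  0-1 → 1 (borrow)
  1-1-1 → 1 (borrow)
  0-1-1 → 0 (borrow)
  0-1-1 → 0 (borrow)
  1-0-1 → 0
  1-1 → 0
  1-1 → 0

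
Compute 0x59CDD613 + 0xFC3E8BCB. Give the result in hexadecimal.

Add column by column in base 16, right to left:
  3+B = E
  1+C = D
  6+B = 1 carry 1
  D+8+1 = 6 carry 1
  D+E+1 = C carry 1
  C+3+1 = 0 carry 1
  9+C+1 = 6 carry 1
  5+F+1 = 5 carry 1
  final carry 1

0x1560C61DE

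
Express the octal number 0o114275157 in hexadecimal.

Each octal digit is 3 bits: 1=001 1=001 4=100 2=010 7=111 5=101 1=001 5=101 7=111.
Group the bits into nibbles: 0001 0011 0001 0111 1010 0110 1111 → 1317A6F.

0x1317A6F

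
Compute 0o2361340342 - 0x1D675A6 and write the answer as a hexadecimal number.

0o2361340342 = 0x13C5C0E2 in hexadecimal.
Subtract column by column in base 16:
  2-6 → C (borrow)
  E-A-1 → 3
  0-5 → B (borrow)
  C-7-1 → 4
  5-6 → F (borrow)
  C-D-1 → E (borrow)
  3-1-1 → 1
  1-0 → 1

0x11EF4B3C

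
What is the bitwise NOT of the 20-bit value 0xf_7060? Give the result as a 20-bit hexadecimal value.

0x08f9f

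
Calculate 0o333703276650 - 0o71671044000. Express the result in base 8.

0o242012232650

Subtract column by column in base 8:
  0-0 → 0
  5-0 → 5
  6-0 → 6
  6-4 → 2
  7-4 → 3
  2-0 → 2
  3-1 → 2
  0-7 → 1 (borrow)
  7-6-1 → 0
  3-1 → 2
  3-7 → 4 (borrow)
  3-0-1 → 2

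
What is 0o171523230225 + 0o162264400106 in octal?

0o354007630333

Add column by column in base 8, right to left:
  5+6 = 3 carry 1
  2+0+1 = 3
  2+1 = 3
  0+0 = 0
  3+0 = 3
  2+4 = 6
  3+4 = 7
  2+6 = 0 carry 1
  5+2+1 = 0 carry 1
  1+2+1 = 4
  7+6 = 5 carry 1
  1+1+1 = 3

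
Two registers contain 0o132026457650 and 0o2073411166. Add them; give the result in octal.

Add column by column in base 8, right to left:
  0+6 = 6
  5+6 = 3 carry 1
  6+1+1 = 0 carry 1
  7+1+1 = 1 carry 1
  5+1+1 = 7
  4+4 = 0 carry 1
  6+3+1 = 2 carry 1
  2+7+1 = 2 carry 1
  0+0+1 = 1
  2+2 = 4
  3+0 = 3
  1+0 = 1

0o134122071036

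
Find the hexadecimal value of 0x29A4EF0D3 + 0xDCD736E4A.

0x1067C25F1D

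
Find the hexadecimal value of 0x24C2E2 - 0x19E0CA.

0xAE218

Subtract column by column in base 16:
  2-A → 8 (borrow)
  E-C-1 → 1
  2-0 → 2
  C-E → E (borrow)
  4-9-1 → A (borrow)
  2-1-1 → 0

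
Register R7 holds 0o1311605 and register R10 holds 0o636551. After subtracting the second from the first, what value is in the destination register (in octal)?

Subtract column by column in base 8:
  5-1 → 4
  0-5 → 3 (borrow)
  6-5-1 → 0
  1-6 → 3 (borrow)
  1-3-1 → 5 (borrow)
  3-6-1 → 4 (borrow)
  1-0-1 → 0

0o453034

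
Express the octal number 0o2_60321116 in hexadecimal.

0x2C1A24E

Each octal digit is 3 bits: 2=010 6=110 0=000 3=011 2=010 1=001 1=001 1=001 6=110.
Group the bits into nibbles: 0010 1100 0001 1010 0010 0100 1110 → 2C1A24E.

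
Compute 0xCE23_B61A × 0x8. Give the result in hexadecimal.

0x6711DB0D0

Multiply each base-16 digit by 8, carrying:
  A×8 = 80 → write 0 carry 5
  1×8+5 = 13 → write D
  6×8 = 48 → write 0 carry 3
  B×8+3 = 91 → write B carry 5
  3×8+5 = 29 → write D carry 1
  2×8+1 = 17 → write 1 carry 1
  E×8+1 = 113 → write 1 carry 7
  C×8+7 = 103 → write 7 carry 6
  remaining carry: 6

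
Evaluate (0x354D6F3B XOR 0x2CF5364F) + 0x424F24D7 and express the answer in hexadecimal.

First 0x354D6F3B XOR 0x2CF5364F = 0x19B85974.
Add column by column in base 16, right to left:
  4+7 = B
  7+D = 4 carry 1
  9+4+1 = E
  5+2 = 7
  8+F = 7 carry 1
  B+4+1 = 0 carry 1
  9+2+1 = C
  1+4 = 5

0x5C077E4B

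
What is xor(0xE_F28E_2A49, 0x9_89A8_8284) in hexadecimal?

0x77B26A8CD

XOR each hex digit independently (no carries):
  E^9=7, F^8=7, 2^9=B, 8^A=2, E^8=6, 2^8=A, A^2=8, 4^8=C, 9^4=D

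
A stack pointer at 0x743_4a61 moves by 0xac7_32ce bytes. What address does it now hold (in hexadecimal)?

Add column by column in base 16, right to left:
  1+e = f
  6+c = 2 carry 1
  a+2+1 = d
  4+3 = 7
  3+7 = a
  4+c = 0 carry 1
  7+a+1 = 2 carry 1
  final carry 1

0x120a7d2f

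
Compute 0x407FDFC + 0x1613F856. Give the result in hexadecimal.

0x1A1BF652

Add column by column in base 16, right to left:
  C+6 = 2 carry 1
  F+5+1 = 5 carry 1
  D+8+1 = 6 carry 1
  F+F+1 = F carry 1
  7+3+1 = B
  0+1 = 1
  4+6 = A
  0+1 = 1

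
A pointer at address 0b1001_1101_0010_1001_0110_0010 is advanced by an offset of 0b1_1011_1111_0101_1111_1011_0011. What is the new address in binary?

0b10010111001000100100010101

Add column by column in base 2, right to left:
  0+1 = 1
  1+1 = 0 carry 1
  0+0+1 = 1
  0+0 = 0
  0+1 = 1
  1+1 = 0 carry 1
  1+0+1 = 0 carry 1
  0+1+1 = 0 carry 1
  1+1+1 = 1 carry 1
  0+1+1 = 0 carry 1
  0+1+1 = 0 carry 1
  1+1+1 = 1 carry 1
  0+1+1 = 0 carry 1
  1+0+1 = 0 carry 1
  0+1+1 = 0 carry 1
  0+0+1 = 1
  1+1 = 0 carry 1
  0+1+1 = 0 carry 1
  1+1+1 = 1 carry 1
  1+1+1 = 1 carry 1
  1+1+1 = 1 carry 1
  0+1+1 = 0 carry 1
  0+0+1 = 1
  1+1 = 0 carry 1
  0+1+1 = 0 carry 1
  final carry 1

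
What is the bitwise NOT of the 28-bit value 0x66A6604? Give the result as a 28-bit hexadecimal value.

Each hex digit d becomes F−d:
  6→9, 6→9, A→5, 6→9, 6→9, 0→F, 4→B

0x99599FB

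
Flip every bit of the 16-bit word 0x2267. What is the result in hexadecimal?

Each hex digit d becomes F−d:
  2→D, 2→D, 6→9, 7→8

0xDD98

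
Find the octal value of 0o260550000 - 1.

The trailing 4 digits are 0, so subtracting 1 borrows through: they become 7 and the next digit up decrements.

0o260547777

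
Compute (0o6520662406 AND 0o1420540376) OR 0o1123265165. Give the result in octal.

0o6520662406 AND 0o1420540376 = 0o0420440006.
Then OR with 0o1123265165.

0o1523665167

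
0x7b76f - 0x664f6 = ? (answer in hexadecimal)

0x15279

Subtract column by column in base 16:
  f-6 → 9
  6-f → 7 (borrow)
  7-4-1 → 2
  b-6 → 5
  7-6 → 1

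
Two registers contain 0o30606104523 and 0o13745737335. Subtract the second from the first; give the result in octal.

Subtract column by column in base 8:
  3-5 → 6 (borrow)
  2-3-1 → 6 (borrow)
  5-3-1 → 1
  4-7 → 5 (borrow)
  0-3-1 → 4 (borrow)
  1-7-1 → 1 (borrow)
  6-5-1 → 0
  0-4 → 4 (borrow)
  6-7-1 → 6 (borrow)
  0-3-1 → 4 (borrow)
  3-1-1 → 1

0o14640145166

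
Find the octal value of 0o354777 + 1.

The trailing 3 digits are 7 (max in base 8), so adding 1 cascades: they roll to 0 and the next digit up increments.

0o355000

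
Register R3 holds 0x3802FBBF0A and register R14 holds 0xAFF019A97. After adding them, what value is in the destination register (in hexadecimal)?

0x4301FD59A1

Add column by column in base 16, right to left:
  A+7 = 1 carry 1
  0+9+1 = A
  F+A = 9 carry 1
  B+9+1 = 5 carry 1
  B+1+1 = D
  F+0 = F
  2+F = 1 carry 1
  0+F+1 = 0 carry 1
  8+A+1 = 3 carry 1
  3+0+1 = 4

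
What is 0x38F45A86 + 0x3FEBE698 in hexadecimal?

Add column by column in base 16, right to left:
  6+8 = E
  8+9 = 1 carry 1
  A+6+1 = 1 carry 1
  5+E+1 = 4 carry 1
  4+B+1 = 0 carry 1
  F+E+1 = E carry 1
  8+F+1 = 8 carry 1
  3+3+1 = 7

0x78E0411E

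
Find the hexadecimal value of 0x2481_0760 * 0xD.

Multiply each base-16 digit by 13, carrying:
  0×13 = 0 → write 0
  6×13 = 78 → write E carry 4
  7×13+4 = 95 → write F carry 5
  0×13+5 = 5 → write 5
  1×13 = 13 → write D
  8×13 = 104 → write 8 carry 6
  4×13+6 = 58 → write A carry 3
  2×13+3 = 29 → write D carry 1
  remaining carry: 1

0x1DA8D5FE0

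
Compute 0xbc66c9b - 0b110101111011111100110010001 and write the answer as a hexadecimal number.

0b110101111011111100110010001 = 0x6bdf991 in hexadecimal.
Subtract column by column in base 16:
  b-1 → a
  9-9 → 0
  c-9 → 3
  6-f → 7 (borrow)
  6-d-1 → 8 (borrow)
  c-b-1 → 0
  b-6 → 5

0x508730a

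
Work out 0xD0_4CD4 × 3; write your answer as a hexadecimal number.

Multiply each base-16 digit by 3, carrying:
  4×3 = 12 → write C
  D×3 = 39 → write 7 carry 2
  C×3+2 = 38 → write 6 carry 2
  4×3+2 = 14 → write E
  0×3 = 0 → write 0
  D×3 = 39 → write 7 carry 2
  remaining carry: 2

0x270E67C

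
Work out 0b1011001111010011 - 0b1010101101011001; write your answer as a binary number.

0b100001111010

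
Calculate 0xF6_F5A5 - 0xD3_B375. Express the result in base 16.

0x234230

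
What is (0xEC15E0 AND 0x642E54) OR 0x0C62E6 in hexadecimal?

0x6C66E6

0xEC15E0 AND 0x642E54 = 0x640440.
Then OR with 0x0C62E6.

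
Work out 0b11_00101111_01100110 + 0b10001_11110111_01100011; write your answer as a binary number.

0b101010010011011001001

Add column by column in base 2, right to left:
  0+1 = 1
  1+1 = 0 carry 1
  1+0+1 = 0 carry 1
  0+0+1 = 1
  0+0 = 0
  1+1 = 0 carry 1
  1+1+1 = 1 carry 1
  0+0+1 = 1
  1+1 = 0 carry 1
  1+1+1 = 1 carry 1
  1+1+1 = 1 carry 1
  1+0+1 = 0 carry 1
  0+1+1 = 0 carry 1
  1+1+1 = 1 carry 1
  0+1+1 = 0 carry 1
  0+1+1 = 0 carry 1
  1+1+1 = 1 carry 1
  1+0+1 = 0 carry 1
  0+0+1 = 1
  0+0 = 0
  0+1 = 1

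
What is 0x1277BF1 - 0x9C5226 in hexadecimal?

0x8B29CB

Subtract column by column in base 16:
  1-6 → B (borrow)
  F-2-1 → C
  B-2 → 9
  7-5 → 2
  7-C → B (borrow)
  2-9-1 → 8 (borrow)
  1-0-1 → 0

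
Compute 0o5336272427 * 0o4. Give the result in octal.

0o25571352134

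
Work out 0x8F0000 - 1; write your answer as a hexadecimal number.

0x8EFFFF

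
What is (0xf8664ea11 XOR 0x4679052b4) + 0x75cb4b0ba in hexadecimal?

0x133ea9695f

First 0xf8664ea11 XOR 0x4679052b4 = 0xbe1f4b8a5.
Add column by column in base 16, right to left:
  5+a = f
  a+b = 5 carry 1
  8+0+1 = 9
  b+b = 6 carry 1
  4+4+1 = 9
  f+b = a carry 1
  1+c+1 = e
  e+5 = 3 carry 1
  b+7+1 = 3 carry 1
  final carry 1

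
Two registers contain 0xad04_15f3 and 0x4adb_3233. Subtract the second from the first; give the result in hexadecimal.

0x6228e3c0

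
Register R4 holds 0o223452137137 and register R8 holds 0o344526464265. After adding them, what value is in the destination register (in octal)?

Add column by column in base 8, right to left:
  7+5 = 4 carry 1
  3+6+1 = 2 carry 1
  1+2+1 = 4
  7+4 = 3 carry 1
  3+6+1 = 2 carry 1
  1+4+1 = 6
  2+6 = 0 carry 1
  5+2+1 = 0 carry 1
  4+5+1 = 2 carry 1
  3+4+1 = 0 carry 1
  2+4+1 = 7
  2+3 = 5

0o570200623424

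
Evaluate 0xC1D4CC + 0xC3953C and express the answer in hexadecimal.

Add column by column in base 16, right to left:
  C+C = 8 carry 1
  C+3+1 = 0 carry 1
  4+5+1 = A
  D+9 = 6 carry 1
  1+3+1 = 5
  C+C = 8 carry 1
  final carry 1

0x1856A08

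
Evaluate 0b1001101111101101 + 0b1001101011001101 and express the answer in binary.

Add column by column in base 2, right to left:
  1+1 = 0 carry 1
  0+0+1 = 1
  1+1 = 0 carry 1
  1+1+1 = 1 carry 1
  0+0+1 = 1
  1+0 = 1
  1+1 = 0 carry 1
  1+1+1 = 1 carry 1
  1+0+1 = 0 carry 1
  1+1+1 = 1 carry 1
  0+0+1 = 1
  1+1 = 0 carry 1
  1+1+1 = 1 carry 1
  0+0+1 = 1
  0+0 = 0
  1+1 = 0 carry 1
  final carry 1

0b10011011010111010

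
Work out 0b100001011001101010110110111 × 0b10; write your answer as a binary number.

0b1000010110011010101101101110

Multiply each base-2 digit by 2, carrying:
  1×2 = 2 → write 0 carry 1
  1×2+1 = 3 → write 1 carry 1
  1×2+1 = 3 → write 1 carry 1
  0×2+1 = 1 → write 1
  1×2 = 2 → write 0 carry 1
  1×2+1 = 3 → write 1 carry 1
  0×2+1 = 1 → write 1
  1×2 = 2 → write 0 carry 1
  1×2+1 = 3 → write 1 carry 1
  0×2+1 = 1 → write 1
  1×2 = 2 → write 0 carry 1
  0×2+1 = 1 → write 1
  1×2 = 2 → write 0 carry 1
  0×2+1 = 1 → write 1
  1×2 = 2 → write 0 carry 1
  1×2+1 = 3 → write 1 carry 1
  0×2+1 = 1 → write 1
  0×2 = 0 → write 0
  1×2 = 2 → write 0 carry 1
  1×2+1 = 3 → write 1 carry 1
  0×2+1 = 1 → write 1
  1×2 = 2 → write 0 carry 1
  0×2+1 = 1 → write 1
  0×2 = 0 → write 0
  0×2 = 0 → write 0
  0×2 = 0 → write 0
  1×2 = 2 → write 0 carry 1
  remaining carry: 1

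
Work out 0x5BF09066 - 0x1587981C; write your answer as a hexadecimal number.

0x4668F84A

Subtract column by column in base 16:
  6-C → A (borrow)
  6-1-1 → 4
  0-8 → 8 (borrow)
  9-9-1 → F (borrow)
  0-7-1 → 8 (borrow)
  F-8-1 → 6
  B-5 → 6
  5-1 → 4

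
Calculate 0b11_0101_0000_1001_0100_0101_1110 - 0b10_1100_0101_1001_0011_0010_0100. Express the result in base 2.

Subtract column by column in base 2:
  0-0 → 0
  1-0 → 1
  1-1 → 0
  1-0 → 1
  1-0 → 1
  0-1 → 1 (borrow)
  1-0-1 → 0
  0-0 → 0
  0-1 → 1 (borrow)
  0-1-1 → 0 (borrow)
  1-0-1 → 0
  0-0 → 0
  1-1 → 0
  0-0 → 0
  0-0 → 0
  1-1 → 0
  0-1 → 1 (borrow)
  0-0-1 → 1 (borrow)
  0-1-1 → 0 (borrow)
  0-0-1 → 1 (borrow)
  1-0-1 → 0
  0-0 → 0
  1-1 → 0
  0-1 → 1 (borrow)
  1-0-1 → 0
  1-1 → 0

0b100010110000000100111010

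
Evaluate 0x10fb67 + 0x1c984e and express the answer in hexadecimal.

0x2d93b5

Add column by column in base 16, right to left:
  7+e = 5 carry 1
  6+4+1 = b
  b+8 = 3 carry 1
  f+9+1 = 9 carry 1
  0+c+1 = d
  1+1 = 2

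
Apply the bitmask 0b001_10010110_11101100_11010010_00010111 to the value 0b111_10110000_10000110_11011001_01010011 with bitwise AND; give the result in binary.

AND bit by bit (1 only where both bits are 1):
  11110110000100001101101100101010011
& 00110010110111011001101001000010111
= 00110010000100001001101000000010011

0b00110010000100001001101000000010011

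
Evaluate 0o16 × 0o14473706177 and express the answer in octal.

0o260506327362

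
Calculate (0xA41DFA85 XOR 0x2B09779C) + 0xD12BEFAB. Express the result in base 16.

0x160407CC4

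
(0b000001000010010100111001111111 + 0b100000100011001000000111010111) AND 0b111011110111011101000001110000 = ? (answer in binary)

Add column by column in base 2, right to left:
  1+1 = 0 carry 1
  1+1+1 = 1 carry 1
  1+1+1 = 1 carry 1
  1+0+1 = 0 carry 1
  1+1+1 = 1 carry 1
  1+0+1 = 0 carry 1
  1+1+1 = 1 carry 1
  0+1+1 = 0 carry 1
  0+1+1 = 0 carry 1
  1+0+1 = 0 carry 1
  1+0+1 = 0 carry 1
  1+0+1 = 0 carry 1
  0+0+1 = 1
  0+0 = 0
  1+0 = 1
  0+1 = 1
  1+0 = 1
  0+0 = 0
  0+1 = 1
  1+1 = 0 carry 1
  0+0+1 = 1
  0+0 = 0
  0+0 = 0
  0+1 = 1
  1+0 = 1
  0+0 = 0
  0+0 = 0
  0+0 = 0
  0+0 = 0
  0+1 = 1
Sum = 0b100001100101011101000001010110; now AND with 0b111011110111011101000001110000:
  100001100101011101000001010110
& 111011110111011101000001110000
= 100001100101011101000001010000

0b100001100101011101000001010000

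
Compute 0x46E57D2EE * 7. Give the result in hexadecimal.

0x1F0466C482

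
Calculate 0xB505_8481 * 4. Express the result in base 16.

Multiply each base-16 digit by 4, carrying:
  1×4 = 4 → write 4
  8×4 = 32 → write 0 carry 2
  4×4+2 = 18 → write 2 carry 1
  8×4+1 = 33 → write 1 carry 2
  5×4+2 = 22 → write 6 carry 1
  0×4+1 = 1 → write 1
  5×4 = 20 → write 4 carry 1
  B×4+1 = 45 → write D carry 2
  remaining carry: 2

0x2D4161204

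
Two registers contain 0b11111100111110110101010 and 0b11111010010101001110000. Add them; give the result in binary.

0b111110111010100000011010

Add column by column in base 2, right to left:
  0+0 = 0
  1+0 = 1
  0+0 = 0
  1+0 = 1
  0+1 = 1
  1+1 = 0 carry 1
  0+1+1 = 0 carry 1
  1+0+1 = 0 carry 1
  1+0+1 = 0 carry 1
  0+1+1 = 0 carry 1
  1+0+1 = 0 carry 1
  1+1+1 = 1 carry 1
  1+0+1 = 0 carry 1
  1+1+1 = 1 carry 1
  1+0+1 = 0 carry 1
  0+0+1 = 1
  0+1 = 1
  1+0 = 1
  1+1 = 0 carry 1
  1+1+1 = 1 carry 1
  1+1+1 = 1 carry 1
  1+1+1 = 1 carry 1
  1+1+1 = 1 carry 1
  final carry 1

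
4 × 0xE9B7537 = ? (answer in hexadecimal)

0x3A6DD4DC

Multiply each base-16 digit by 4, carrying:
  7×4 = 28 → write C carry 1
  3×4+1 = 13 → write D
  5×4 = 20 → write 4 carry 1
  7×4+1 = 29 → write D carry 1
  B×4+1 = 45 → write D carry 2
  9×4+2 = 38 → write 6 carry 2
  E×4+2 = 58 → write A carry 3
  remaining carry: 3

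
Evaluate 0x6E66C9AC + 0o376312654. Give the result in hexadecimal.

0o376312654 = 0x3F995AC in hexadecimal.
Add column by column in base 16, right to left:
  C+C = 8 carry 1
  A+A+1 = 5 carry 1
  9+5+1 = F
  C+9 = 5 carry 1
  6+9+1 = 0 carry 1
  6+F+1 = 6 carry 1
  E+3+1 = 2 carry 1
  6+0+1 = 7

0x72605F58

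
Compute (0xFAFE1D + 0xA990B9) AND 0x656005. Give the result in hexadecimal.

0x240004

Add column by column in base 16, right to left:
  D+9 = 6 carry 1
  1+B+1 = D
  E+0 = E
  F+9 = 8 carry 1
  A+9+1 = 4 carry 1
  F+A+1 = A carry 1
  final carry 1
Sum = 0x1A48ED6; now AND with 0x656005:
  1&0=0, A&6=2, 4&5=4, 8&6=0, E&0=0, D&0=0, 6&5=4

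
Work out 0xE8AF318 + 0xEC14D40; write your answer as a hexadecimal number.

Add column by column in base 16, right to left:
  8+0 = 8
  1+4 = 5
  3+D = 0 carry 1
  F+4+1 = 4 carry 1
  A+1+1 = C
  8+C = 4 carry 1
  E+E+1 = D carry 1
  final carry 1

0x1D4C4058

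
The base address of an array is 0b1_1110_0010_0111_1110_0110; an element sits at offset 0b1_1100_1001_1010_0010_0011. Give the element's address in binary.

0b1110101100001000001001

Add column by column in base 2, right to left:
  0+1 = 1
  1+1 = 0 carry 1
  1+0+1 = 0 carry 1
  0+0+1 = 1
  0+0 = 0
  1+1 = 0 carry 1
  1+0+1 = 0 carry 1
  1+0+1 = 0 carry 1
  1+0+1 = 0 carry 1
  1+1+1 = 1 carry 1
  1+0+1 = 0 carry 1
  0+1+1 = 0 carry 1
  0+1+1 = 0 carry 1
  1+0+1 = 0 carry 1
  0+0+1 = 1
  0+1 = 1
  0+0 = 0
  1+0 = 1
  1+1 = 0 carry 1
  1+1+1 = 1 carry 1
  1+1+1 = 1 carry 1
  final carry 1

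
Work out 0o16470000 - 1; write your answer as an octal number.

0o16467777

The trailing 4 digits are 0, so subtracting 1 borrows through: they become 7 and the next digit up decrements.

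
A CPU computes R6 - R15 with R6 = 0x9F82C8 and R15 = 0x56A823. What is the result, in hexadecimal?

0x48DAA5

Subtract column by column in base 16:
  8-3 → 5
  C-2 → A
  2-8 → A (borrow)
  8-A-1 → D (borrow)
  F-6-1 → 8
  9-5 → 4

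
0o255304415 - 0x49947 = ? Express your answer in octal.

0x49947 = 0o1114507 in octal.
Subtract column by column in base 8:
  5-7 → 6 (borrow)
  1-0-1 → 0
  4-5 → 7 (borrow)
  4-4-1 → 7 (borrow)
  0-1-1 → 6 (borrow)
  3-1-1 → 1
  5-1 → 4
  5-0 → 5
  2-0 → 2

0o254167706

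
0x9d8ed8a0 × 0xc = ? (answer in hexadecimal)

Multiply each base-16 digit by 12, carrying:
  0×12 = 0 → write 0
  a×12 = 120 → write 8 carry 7
  8×12+7 = 103 → write 7 carry 6
  d×12+6 = 162 → write 2 carry 10
  e×12+10 = 178 → write 2 carry 11
  8×12+11 = 107 → write b carry 6
  d×12+6 = 162 → write 2 carry 10
  9×12+10 = 118 → write 6 carry 7
  remaining carry: 7

0x762b22780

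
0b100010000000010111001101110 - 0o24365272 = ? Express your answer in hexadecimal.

0b100010000000010111001101110 = 0x4402E6E in hexadecimal.
0o24365272 = 0x51EABA in hexadecimal.
Subtract column by column in base 16:
  E-A → 4
  6-B → B (borrow)
  E-A-1 → 3
  2-E → 4 (borrow)
  0-1-1 → E (borrow)
  4-5-1 → E (borrow)
  4-0-1 → 3

0x3EE43B4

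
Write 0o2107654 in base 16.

0x88fac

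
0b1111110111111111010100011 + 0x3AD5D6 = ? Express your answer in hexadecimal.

0x236D479

0b1111110111111111010100011 = 0x1FBFEA3 in hexadecimal.
Add column by column in base 16, right to left:
  3+6 = 9
  A+D = 7 carry 1
  E+5+1 = 4 carry 1
  F+D+1 = D carry 1
  B+A+1 = 6 carry 1
  F+3+1 = 3 carry 1
  1+0+1 = 2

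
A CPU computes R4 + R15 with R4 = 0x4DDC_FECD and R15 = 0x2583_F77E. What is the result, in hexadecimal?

0x7360F64B

Add column by column in base 16, right to left:
  D+E = B carry 1
  C+7+1 = 4 carry 1
  E+7+1 = 6 carry 1
  F+F+1 = F carry 1
  C+3+1 = 0 carry 1
  D+8+1 = 6 carry 1
  D+5+1 = 3 carry 1
  4+2+1 = 7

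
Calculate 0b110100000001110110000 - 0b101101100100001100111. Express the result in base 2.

0b110011101101001001

Subtract column by column in base 2:
  0-1 → 1 (borrow)
  0-1-1 → 0 (borrow)
  0-1-1 → 0 (borrow)
  0-0-1 → 1 (borrow)
  1-0-1 → 0
  1-1 → 0
  0-1 → 1 (borrow)
  1-0-1 → 0
  1-0 → 1
  1-0 → 1
  0-0 → 0
  0-1 → 1 (borrow)
  0-0-1 → 1 (borrow)
  0-0-1 → 1 (borrow)
  0-1-1 → 0 (borrow)
  0-1-1 → 0 (borrow)
  0-0-1 → 1 (borrow)
  1-1-1 → 1 (borrow)
  0-1-1 → 0 (borrow)
  1-0-1 → 0
  1-1 → 0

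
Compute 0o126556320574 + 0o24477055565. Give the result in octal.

Add column by column in base 8, right to left:
  4+5 = 1 carry 1
  7+6+1 = 6 carry 1
  5+5+1 = 3 carry 1
  0+5+1 = 6
  2+5 = 7
  3+0 = 3
  6+7 = 5 carry 1
  5+7+1 = 5 carry 1
  5+4+1 = 2 carry 1
  6+4+1 = 3 carry 1
  2+2+1 = 5
  1+0 = 1

0o153255376361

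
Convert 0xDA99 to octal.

0o155231

Expand each hex digit to 4 bits: D=1101 A=1010 9=1001 9=1001.
Group the bits in threes: 001 101 101 010 011 001 → 155231.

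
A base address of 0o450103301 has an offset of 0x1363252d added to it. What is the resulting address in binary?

0b11000000000111010101111101110

0o450103301 = 0b100101000001000011011000001 in binary.
0x1363252d = 0b10011011000110010010100101101 in binary.
Add column by column in base 2, right to left:
  1+1 = 0 carry 1
  0+0+1 = 1
  0+1 = 1
  0+1 = 1
  0+0 = 0
  0+1 = 1
  1+0 = 1
  1+0 = 1
  0+1 = 1
  1+0 = 1
  1+1 = 0 carry 1
  0+0+1 = 1
  0+0 = 0
  0+1 = 1
  0+0 = 0
  1+0 = 1
  0+1 = 1
  0+1 = 1
  0+0 = 0
  0+0 = 0
  0+0 = 0
  1+1 = 0 carry 1
  0+1+1 = 0 carry 1
  1+0+1 = 0 carry 1
  0+1+1 = 0 carry 1
  0+1+1 = 0 carry 1
  1+0+1 = 0 carry 1
  0+0+1 = 1
  0+1 = 1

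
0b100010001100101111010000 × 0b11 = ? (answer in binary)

Multiply each base-2 digit by 3, carrying:
  0×3 = 0 → write 0
  0×3 = 0 → write 0
  0×3 = 0 → write 0
  0×3 = 0 → write 0
  1×3 = 3 → write 1 carry 1
  0×3+1 = 1 → write 1
  1×3 = 3 → write 1 carry 1
  1×3+1 = 4 → write 0 carry 2
  1×3+2 = 5 → write 1 carry 2
  1×3+2 = 5 → write 1 carry 2
  0×3+2 = 2 → write 0 carry 1
  1×3+1 = 4 → write 0 carry 2
  0×3+2 = 2 → write 0 carry 1
  0×3+1 = 1 → write 1
  1×3 = 3 → write 1 carry 1
  1×3+1 = 4 → write 0 carry 2
  0×3+2 = 2 → write 0 carry 1
  0×3+1 = 1 → write 1
  0×3 = 0 → write 0
  1×3 = 3 → write 1 carry 1
  0×3+1 = 1 → write 1
  0×3 = 0 → write 0
  0×3 = 0 → write 0
  1×3 = 3 → write 1 carry 1
  remaining carry: 1

0b1100110100110001101110000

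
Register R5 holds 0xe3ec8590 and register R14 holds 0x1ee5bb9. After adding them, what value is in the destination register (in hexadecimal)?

0xe5dae149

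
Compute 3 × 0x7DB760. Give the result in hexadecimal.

0x1792620

Multiply each base-16 digit by 3, carrying:
  0×3 = 0 → write 0
  6×3 = 18 → write 2 carry 1
  7×3+1 = 22 → write 6 carry 1
  B×3+1 = 34 → write 2 carry 2
  D×3+2 = 41 → write 9 carry 2
  7×3+2 = 23 → write 7 carry 1
  remaining carry: 1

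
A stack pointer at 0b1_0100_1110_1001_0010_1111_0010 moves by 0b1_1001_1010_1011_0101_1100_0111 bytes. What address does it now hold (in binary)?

0b10111010010100100010111001

Add column by column in base 2, right to left:
  0+1 = 1
  1+1 = 0 carry 1
  0+1+1 = 0 carry 1
  0+0+1 = 1
  1+0 = 1
  1+0 = 1
  1+1 = 0 carry 1
  1+1+1 = 1 carry 1
  0+1+1 = 0 carry 1
  1+0+1 = 0 carry 1
  0+1+1 = 0 carry 1
  0+0+1 = 1
  1+1 = 0 carry 1
  0+1+1 = 0 carry 1
  0+0+1 = 1
  1+1 = 0 carry 1
  0+0+1 = 1
  1+1 = 0 carry 1
  1+0+1 = 0 carry 1
  1+1+1 = 1 carry 1
  0+1+1 = 0 carry 1
  0+0+1 = 1
  1+0 = 1
  0+1 = 1
  1+1 = 0 carry 1
  final carry 1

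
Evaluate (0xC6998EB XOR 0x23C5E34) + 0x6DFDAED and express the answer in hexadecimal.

First 0xC6998EB XOR 0x23C5E34 = 0xE55C6DF.
Add column by column in base 16, right to left:
  F+D = C carry 1
  D+E+1 = C carry 1
  6+A+1 = 1 carry 1
  C+D+1 = A carry 1
  5+F+1 = 5 carry 1
  5+D+1 = 3 carry 1
  E+6+1 = 5 carry 1
  final carry 1

0x1535A1CC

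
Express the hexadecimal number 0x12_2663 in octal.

0o4423143

Expand each hex digit to 4 bits: 1=0001 2=0010 2=0010 6=0110 6=0110 3=0011.
Group the bits in threes: 100 100 010 011 001 100 011 → 4423143.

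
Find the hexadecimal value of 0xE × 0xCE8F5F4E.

0xB4BD73644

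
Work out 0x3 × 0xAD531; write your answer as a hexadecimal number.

0x207F93

Multiply each base-16 digit by 3, carrying:
  1×3 = 3 → write 3
  3×3 = 9 → write 9
  5×3 = 15 → write F
  D×3 = 39 → write 7 carry 2
  A×3+2 = 32 → write 0 carry 2
  remaining carry: 2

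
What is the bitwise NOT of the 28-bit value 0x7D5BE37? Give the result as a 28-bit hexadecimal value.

0x82A41C8

Each hex digit d becomes F−d:
  7→8, D→2, 5→A, B→4, E→1, 3→C, 7→8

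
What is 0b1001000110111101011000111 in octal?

0o110675307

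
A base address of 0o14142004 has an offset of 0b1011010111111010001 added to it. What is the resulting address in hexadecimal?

0x3673D5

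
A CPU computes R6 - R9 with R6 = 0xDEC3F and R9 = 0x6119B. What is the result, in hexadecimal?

0x7DAA4

Subtract column by column in base 16:
  F-B → 4
  3-9 → A (borrow)
  C-1-1 → A
  E-1 → D
  D-6 → 7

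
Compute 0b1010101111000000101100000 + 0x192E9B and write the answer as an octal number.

0o134127773

0b1010101111000000101100000 = 0o125700540 in octal.
0x192E9B = 0o6227233 in octal.
Add column by column in base 8, right to left:
  0+3 = 3
  4+3 = 7
  5+2 = 7
  0+7 = 7
  0+2 = 2
  7+2 = 1 carry 1
  5+6+1 = 4 carry 1
  2+0+1 = 3
  1+0 = 1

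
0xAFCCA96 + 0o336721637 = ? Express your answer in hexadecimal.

0xE786E35

0o336721637 = 0x37BA39F in hexadecimal.
Add column by column in base 16, right to left:
  6+F = 5 carry 1
  9+9+1 = 3 carry 1
  A+3+1 = E
  C+A = 6 carry 1
  C+B+1 = 8 carry 1
  F+7+1 = 7 carry 1
  A+3+1 = E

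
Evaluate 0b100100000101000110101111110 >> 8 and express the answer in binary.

0b1001000001010001101

Right shift by 8: drop the 8 least-significant bits.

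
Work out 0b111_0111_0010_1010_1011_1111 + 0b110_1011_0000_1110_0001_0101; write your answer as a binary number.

Add column by column in base 2, right to left:
  1+1 = 0 carry 1
  1+0+1 = 0 carry 1
  1+1+1 = 1 carry 1
  1+0+1 = 0 carry 1
  1+1+1 = 1 carry 1
  1+0+1 = 0 carry 1
  0+0+1 = 1
  1+0 = 1
  0+0 = 0
  1+1 = 0 carry 1
  0+1+1 = 0 carry 1
  1+1+1 = 1 carry 1
  0+0+1 = 1
  1+0 = 1
  0+0 = 0
  0+0 = 0
  1+1 = 0 carry 1
  1+1+1 = 1 carry 1
  1+0+1 = 0 carry 1
  0+1+1 = 0 carry 1
  1+0+1 = 0 carry 1
  1+1+1 = 1 carry 1
  1+1+1 = 1 carry 1
  final carry 1

0b111000100011100011010100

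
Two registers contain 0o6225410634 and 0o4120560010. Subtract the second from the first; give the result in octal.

Subtract column by column in base 8:
  4-0 → 4
  3-1 → 2
  6-0 → 6
  0-0 → 0
  1-6 → 3 (borrow)
  4-5-1 → 6 (borrow)
  5-0-1 → 4
  2-2 → 0
  2-1 → 1
  6-4 → 2

0o2104630624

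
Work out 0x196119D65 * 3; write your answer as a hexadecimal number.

0x4C234D82F

Multiply each base-16 digit by 3, carrying:
  5×3 = 15 → write F
  6×3 = 18 → write 2 carry 1
  D×3+1 = 40 → write 8 carry 2
  9×3+2 = 29 → write D carry 1
  1×3+1 = 4 → write 4
  1×3 = 3 → write 3
  6×3 = 18 → write 2 carry 1
  9×3+1 = 28 → write C carry 1
  1×3+1 = 4 → write 4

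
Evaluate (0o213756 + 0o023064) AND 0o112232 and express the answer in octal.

Add column by column in base 8, right to left:
  6+4 = 2 carry 1
  5+6+1 = 4 carry 1
  7+0+1 = 0 carry 1
  3+3+1 = 7
  1+2 = 3
  2+0 = 2
Sum = 0o237042; now AND with 0o112232:
  2&1=0, 3&1=1, 7&2=2, 0&2=0, 4&3=0, 2&2=2

0o12002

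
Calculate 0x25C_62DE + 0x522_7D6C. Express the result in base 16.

Add column by column in base 16, right to left:
  E+C = A carry 1
  D+6+1 = 4 carry 1
  2+D+1 = 0 carry 1
  6+7+1 = E
  C+2 = E
  5+2 = 7
  2+5 = 7

0x77EE04A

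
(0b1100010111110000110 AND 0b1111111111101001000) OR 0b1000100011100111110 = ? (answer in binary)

0b1100010111110000110 AND 0b1111111111101001000 = 0b1100010111100000000.
Then OR with 0b1000100011100111110.

0b1100110111100111110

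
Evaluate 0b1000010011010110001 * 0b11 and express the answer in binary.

0b11000111010000010011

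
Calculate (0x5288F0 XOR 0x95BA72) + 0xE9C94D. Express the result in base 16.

0x1B0FBCF

First 0x5288F0 XOR 0x95BA72 = 0xC73282.
Add column by column in base 16, right to left:
  2+D = F
  8+4 = C
  2+9 = B
  3+C = F
  7+9 = 0 carry 1
  C+E+1 = B carry 1
  final carry 1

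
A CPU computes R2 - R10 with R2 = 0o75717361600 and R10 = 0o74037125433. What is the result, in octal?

0o1660234145

Subtract column by column in base 8:
  0-3 → 5 (borrow)
  0-3-1 → 4 (borrow)
  6-4-1 → 1
  1-5 → 4 (borrow)
  6-2-1 → 3
  3-1 → 2
  7-7 → 0
  1-3 → 6 (borrow)
  7-0-1 → 6
  5-4 → 1
  7-7 → 0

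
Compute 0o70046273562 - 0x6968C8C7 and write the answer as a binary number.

0o70046273562 = 0b111000000100110010111011101110010 in binary.
0x6968C8C7 = 0b1101001011010001100100011000111 in binary.
Subtract column by column in base 2:
  0-1 → 1 (borrow)
  1-1-1 → 1 (borrow)
  0-1-1 → 0 (borrow)
  0-0-1 → 1 (borrow)
  1-0-1 → 0
  1-0 → 1
  1-1 → 0
  0-1 → 1 (borrow)
  1-0-1 → 0
  1-0 → 1
  1-0 → 1
  0-1 → 1 (borrow)
  1-0-1 → 0
  1-0 → 1
  1-1 → 0
  0-1 → 1 (borrow)
  1-0-1 → 0
  0-0 → 0
  0-0 → 0
  1-1 → 0
  1-0 → 1
  0-1 → 1 (borrow)
  0-1-1 → 0 (borrow)
  1-0-1 → 0
  0-1 → 1 (borrow)
  0-0-1 → 1 (borrow)
  0-0-1 → 1 (borrow)
  0-1-1 → 0 (borrow)
  0-0-1 → 1 (borrow)
  0-1-1 → 0 (borrow)
  1-1-1 → 1 (borrow)
  1-0-1 → 0
  1-0 → 1

0b101010111001100001010111010101011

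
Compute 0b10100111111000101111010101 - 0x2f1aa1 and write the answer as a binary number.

0x2f1aa1 = 0b1011110001101010100001 in binary.
Subtract column by column in base 2:
  1-1 → 0
  0-0 → 0
  1-0 → 1
  0-0 → 0
  1-0 → 1
  0-1 → 1 (borrow)
  1-0-1 → 0
  1-1 → 0
  1-0 → 1
  1-1 → 0
  0-0 → 0
  1-1 → 0
  0-1 → 1 (borrow)
  0-0-1 → 1 (borrow)
  0-0-1 → 1 (borrow)
  1-0-1 → 0
  1-1 → 0
  1-1 → 0
  1-1 → 0
  1-1 → 0
  1-0 → 1
  0-1 → 1 (borrow)
  0-0-1 → 1 (borrow)
  1-0-1 → 0
  0-0 → 0
  1-0 → 1

0b10011100000111000100110100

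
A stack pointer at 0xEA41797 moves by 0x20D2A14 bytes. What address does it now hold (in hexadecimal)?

0x10B141AB

Add column by column in base 16, right to left:
  7+4 = B
  9+1 = A
  7+A = 1 carry 1
  1+2+1 = 4
  4+D = 1 carry 1
  A+0+1 = B
  E+2 = 0 carry 1
  final carry 1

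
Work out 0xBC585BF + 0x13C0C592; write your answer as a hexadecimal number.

Add column by column in base 16, right to left:
  F+2 = 1 carry 1
  B+9+1 = 5 carry 1
  5+5+1 = B
  8+C = 4 carry 1
  5+0+1 = 6
  C+C = 8 carry 1
  B+3+1 = F
  0+1 = 1

0x1F864B51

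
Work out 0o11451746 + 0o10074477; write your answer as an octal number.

0o21546445

Add column by column in base 8, right to left:
  6+7 = 5 carry 1
  4+7+1 = 4 carry 1
  7+4+1 = 4 carry 1
  1+4+1 = 6
  5+7 = 4 carry 1
  4+0+1 = 5
  1+0 = 1
  1+1 = 2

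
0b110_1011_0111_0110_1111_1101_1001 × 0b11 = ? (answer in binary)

0b10100001001100100111110001011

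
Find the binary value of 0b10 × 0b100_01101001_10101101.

0b10001101001101011010

Multiply each base-2 digit by 2, carrying:
  1×2 = 2 → write 0 carry 1
  0×2+1 = 1 → write 1
  1×2 = 2 → write 0 carry 1
  1×2+1 = 3 → write 1 carry 1
  0×2+1 = 1 → write 1
  1×2 = 2 → write 0 carry 1
  0×2+1 = 1 → write 1
  1×2 = 2 → write 0 carry 1
  1×2+1 = 3 → write 1 carry 1
  0×2+1 = 1 → write 1
  0×2 = 0 → write 0
  1×2 = 2 → write 0 carry 1
  0×2+1 = 1 → write 1
  1×2 = 2 → write 0 carry 1
  1×2+1 = 3 → write 1 carry 1
  0×2+1 = 1 → write 1
  0×2 = 0 → write 0
  0×2 = 0 → write 0
  1×2 = 2 → write 0 carry 1
  remaining carry: 1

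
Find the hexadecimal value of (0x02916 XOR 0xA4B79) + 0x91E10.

0x13807F

First 0x02916 XOR 0xA4B79 = 0xA626F.
Add column by column in base 16, right to left:
  F+0 = F
  6+1 = 7
  2+E = 0 carry 1
  6+1+1 = 8
  A+9 = 3 carry 1
  final carry 1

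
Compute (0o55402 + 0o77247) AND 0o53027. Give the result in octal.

0o50001

Add column by column in base 8, right to left:
  2+7 = 1 carry 1
  0+4+1 = 5
  4+2 = 6
  5+7 = 4 carry 1
  5+7+1 = 5 carry 1
  final carry 1
Sum = 0o154651; now AND with 0o53027:
  1&0=0, 5&5=5, 4&3=0, 6&0=0, 5&2=0, 1&7=1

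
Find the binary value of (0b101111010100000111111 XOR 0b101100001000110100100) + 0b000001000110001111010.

0b100100011000010101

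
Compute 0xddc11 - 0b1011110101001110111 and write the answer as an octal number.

0xddc11 = 0o3356021 in octal.
0b1011110101001110111 = 0o1365167 in octal.
Subtract column by column in base 8:
  1-7 → 2 (borrow)
  2-6-1 → 3 (borrow)
  0-1-1 → 6 (borrow)
  6-5-1 → 0
  5-6 → 7 (borrow)
  3-3-1 → 7 (borrow)
  3-1-1 → 1

0o1770632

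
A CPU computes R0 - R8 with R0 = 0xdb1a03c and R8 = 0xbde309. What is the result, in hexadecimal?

Subtract column by column in base 16:
  c-9 → 3
  3-0 → 3
  0-3 → d (borrow)
  a-e-1 → b (borrow)
  1-d-1 → 3 (borrow)
  b-b-1 → f (borrow)
  d-0-1 → c

0xcf3bd33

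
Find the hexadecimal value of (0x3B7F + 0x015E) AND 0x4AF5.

Add column by column in base 16, right to left:
  F+E = D carry 1
  7+5+1 = D
  B+1 = C
  3+0 = 3
Sum = 0x3CDD; now AND with 0x4AF5:
  3&4=0, C&A=8, D&F=D, D&5=5

0x8D5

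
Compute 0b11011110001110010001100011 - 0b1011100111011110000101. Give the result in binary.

0b11010010100110110011011110

Subtract column by column in base 2:
  1-1 → 0
  1-0 → 1
  0-1 → 1 (borrow)
  0-0-1 → 1 (borrow)
  0-0-1 → 1 (borrow)
  1-0-1 → 0
  1-0 → 1
  0-1 → 1 (borrow)
  0-1-1 → 0 (borrow)
  0-1-1 → 0 (borrow)
  1-1-1 → 1 (borrow)
  0-0-1 → 1 (borrow)
  0-1-1 → 0 (borrow)
  1-1-1 → 1 (borrow)
  1-1-1 → 1 (borrow)
  1-0-1 → 0
  0-0 → 0
  0-1 → 1 (borrow)
  0-1-1 → 0 (borrow)
  1-1-1 → 1 (borrow)
  1-0-1 → 0
  1-1 → 0
  1-0 → 1
  0-0 → 0
  1-0 → 1
  1-0 → 1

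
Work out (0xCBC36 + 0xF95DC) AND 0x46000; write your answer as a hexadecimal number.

Add column by column in base 16, right to left:
  6+C = 2 carry 1
  3+D+1 = 1 carry 1
  C+5+1 = 2 carry 1
  B+9+1 = 5 carry 1
  C+F+1 = C carry 1
  final carry 1
Sum = 0x1C5212; now AND with 0x46000:
  1&0=0, C&4=4, 5&6=4, 2&0=0, 1&0=0, 2&0=0

0x44000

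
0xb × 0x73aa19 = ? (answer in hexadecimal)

0x4f84f13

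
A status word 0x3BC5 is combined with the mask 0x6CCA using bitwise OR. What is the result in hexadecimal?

0x7FCF

OR each hex digit independently (no carries):
  3|6=7, B|C=F, C|C=C, 5|A=F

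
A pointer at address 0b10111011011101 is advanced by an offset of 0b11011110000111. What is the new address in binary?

Add column by column in base 2, right to left:
  1+1 = 0 carry 1
  0+1+1 = 0 carry 1
  1+1+1 = 1 carry 1
  1+0+1 = 0 carry 1
  1+0+1 = 0 carry 1
  0+0+1 = 1
  1+0 = 1
  1+1 = 0 carry 1
  0+1+1 = 0 carry 1
  1+1+1 = 1 carry 1
  1+1+1 = 1 carry 1
  1+0+1 = 0 carry 1
  0+1+1 = 0 carry 1
  1+1+1 = 1 carry 1
  final carry 1

0b110011001100100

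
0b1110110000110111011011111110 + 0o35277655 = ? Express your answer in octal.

0o1716173253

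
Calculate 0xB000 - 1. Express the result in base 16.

The trailing 3 digits are 0, so subtracting 1 borrows through: they become F and the next digit up decrements.

0xAFFF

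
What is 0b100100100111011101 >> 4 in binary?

0b10010010011101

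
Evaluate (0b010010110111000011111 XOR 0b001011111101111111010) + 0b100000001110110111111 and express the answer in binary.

0b111001011001110100100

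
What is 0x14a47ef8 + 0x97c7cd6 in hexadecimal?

Add column by column in base 16, right to left:
  8+6 = e
  f+d = c carry 1
  e+c+1 = b carry 1
  7+7+1 = f
  4+c = 0 carry 1
  a+7+1 = 2 carry 1
  4+9+1 = e
  1+0 = 1

0x1e20fbce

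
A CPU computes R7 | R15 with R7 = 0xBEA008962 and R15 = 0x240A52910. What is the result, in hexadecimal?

0xBEAA5A972

OR each hex digit independently (no carries):
  B|2=B, E|4=E, A|0=A, 0|A=A, 0|5=5, 8|2=A, 9|9=9, 6|1=7, 2|0=2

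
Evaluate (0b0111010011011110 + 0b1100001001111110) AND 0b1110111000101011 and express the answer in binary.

Add column by column in base 2, right to left:
  0+0 = 0
  1+1 = 0 carry 1
  1+1+1 = 1 carry 1
  1+1+1 = 1 carry 1
  1+1+1 = 1 carry 1
  0+1+1 = 0 carry 1
  1+1+1 = 1 carry 1
  1+0+1 = 0 carry 1
  0+0+1 = 1
  0+1 = 1
  1+0 = 1
  0+0 = 0
  1+0 = 1
  1+0 = 1
  1+1 = 0 carry 1
  0+1+1 = 0 carry 1
  final carry 1
Sum = 0b10011011101011100; now AND with 0b1110111000101011:
  10011011101011100
& 01110111000101011
= 00010011000001000

0b10011000001000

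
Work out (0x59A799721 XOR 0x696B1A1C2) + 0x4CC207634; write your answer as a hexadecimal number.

0x7D8E8AD17

First 0x59A799721 XOR 0x696B1A1C2 = 0x30CC836E3.
Add column by column in base 16, right to left:
  3+4 = 7
  E+3 = 1 carry 1
  6+6+1 = D
  3+7 = A
  8+0 = 8
  C+2 = E
  C+C = 8 carry 1
  0+C+1 = D
  3+4 = 7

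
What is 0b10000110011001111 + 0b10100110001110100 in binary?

0b100101100101000011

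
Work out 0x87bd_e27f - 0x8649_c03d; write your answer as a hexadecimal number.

Subtract column by column in base 16:
  f-d → 2
  7-3 → 4
  2-0 → 2
  e-c → 2
  d-9 → 4
  b-4 → 7
  7-6 → 1
  8-8 → 0

0x1742242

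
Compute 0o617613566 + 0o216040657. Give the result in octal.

Add column by column in base 8, right to left:
  6+7 = 5 carry 1
  6+5+1 = 4 carry 1
  5+6+1 = 4 carry 1
  3+0+1 = 4
  1+4 = 5
  6+0 = 6
  7+6 = 5 carry 1
  1+1+1 = 3
  6+2 = 0 carry 1
  final carry 1

0o1035654445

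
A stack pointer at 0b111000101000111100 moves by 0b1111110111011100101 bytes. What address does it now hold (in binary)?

Add column by column in base 2, right to left:
  0+1 = 1
  0+0 = 0
  1+1 = 0 carry 1
  1+0+1 = 0 carry 1
  1+0+1 = 0 carry 1
  1+1+1 = 1 carry 1
  0+1+1 = 0 carry 1
  0+1+1 = 0 carry 1
  0+0+1 = 1
  1+1 = 0 carry 1
  0+1+1 = 0 carry 1
  1+1+1 = 1 carry 1
  0+0+1 = 1
  0+1 = 1
  0+1 = 1
  1+1 = 0 carry 1
  1+1+1 = 1 carry 1
  1+1+1 = 1 carry 1
  0+1+1 = 0 carry 1
  final carry 1

0b10110111100100100001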